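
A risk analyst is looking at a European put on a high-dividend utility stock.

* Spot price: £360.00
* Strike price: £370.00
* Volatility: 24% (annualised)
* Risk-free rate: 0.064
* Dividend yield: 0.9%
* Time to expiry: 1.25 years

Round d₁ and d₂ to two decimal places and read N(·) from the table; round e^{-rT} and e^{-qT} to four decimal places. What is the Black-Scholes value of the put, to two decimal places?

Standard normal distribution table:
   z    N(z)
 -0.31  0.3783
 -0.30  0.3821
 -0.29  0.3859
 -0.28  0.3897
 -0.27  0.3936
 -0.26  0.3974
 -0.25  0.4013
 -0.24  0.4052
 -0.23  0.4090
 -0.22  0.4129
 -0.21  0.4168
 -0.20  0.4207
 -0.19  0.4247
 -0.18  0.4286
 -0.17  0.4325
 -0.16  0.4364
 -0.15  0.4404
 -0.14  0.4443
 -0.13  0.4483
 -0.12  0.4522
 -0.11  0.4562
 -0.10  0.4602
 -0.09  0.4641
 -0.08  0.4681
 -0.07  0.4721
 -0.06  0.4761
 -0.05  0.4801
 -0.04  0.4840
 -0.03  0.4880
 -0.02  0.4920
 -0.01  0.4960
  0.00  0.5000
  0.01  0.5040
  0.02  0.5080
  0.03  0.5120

T = 1.25;  σ√T = 0.2683
d₁ = [ln(360/370) + (0.064 − 0.009 + ½·0.24²)·1.25] / (σ√T) = (-0.0274 + 0.1047) / 0.2683 = 0.2883 ≈ 0.29
d₂ = 0.2883 − 0.2683 = 0.0199 ≈ 0.02
exp(−qT) = exp(−0.009·1.25) = 0.9888;  exp(−rT) = exp(−0.064·1.25) = 0.9231
P = 370·0.9231·N(-0.02) − 360·0.9888·N(-0.29) = 370·0.9231·0.4920 − 360·0.9888·0.3859 = 168.0411 − 137.3681 = 30.6731

£30.67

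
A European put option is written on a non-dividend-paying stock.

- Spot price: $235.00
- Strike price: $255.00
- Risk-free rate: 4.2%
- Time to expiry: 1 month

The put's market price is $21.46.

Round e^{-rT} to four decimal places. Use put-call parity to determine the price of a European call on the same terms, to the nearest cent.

$2.35

exp(−rT) = exp(−0.042·0.08333) = 0.9965
Put-call parity: C − P = S − K·e^(−rT) = 235 − 255·0.9965 = 235 − 254.1075 = -19.1075
C = P + (C − P) = 21.46 + (-19.1075) = 2.3525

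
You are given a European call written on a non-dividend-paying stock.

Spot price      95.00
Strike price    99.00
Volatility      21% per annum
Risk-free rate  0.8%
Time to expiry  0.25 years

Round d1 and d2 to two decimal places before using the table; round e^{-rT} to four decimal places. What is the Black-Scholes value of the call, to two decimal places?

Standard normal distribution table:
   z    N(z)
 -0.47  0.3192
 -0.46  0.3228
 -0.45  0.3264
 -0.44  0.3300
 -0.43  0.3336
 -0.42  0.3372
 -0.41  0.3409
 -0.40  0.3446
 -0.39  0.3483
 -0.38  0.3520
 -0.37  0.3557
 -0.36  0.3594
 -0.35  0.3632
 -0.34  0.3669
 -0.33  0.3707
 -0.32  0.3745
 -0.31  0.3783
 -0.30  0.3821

2.62

T = 0.25;  σ√T = 0.1050
d₁ = [ln(95/99) + (0.008 + 0.21²/2)·0.25] / 0.1050 = [-0.0412 + 0.0075] / 0.1050 = -0.3212 ⇒ -0.32
d₂ = d₁ − σ√T = -0.3212 − 0.1050 = -0.4262 ⇒ -0.43
exp(−rT) = exp(−0.008·0.25) = 0.9980
N(d₁) = N(-0.32) = 0.3745;  N(d₂) = N(-0.43) = 0.3336
C = 95·0.3745 − 99·0.9980·0.3336 = 35.5775 − 32.9603 = 2.6172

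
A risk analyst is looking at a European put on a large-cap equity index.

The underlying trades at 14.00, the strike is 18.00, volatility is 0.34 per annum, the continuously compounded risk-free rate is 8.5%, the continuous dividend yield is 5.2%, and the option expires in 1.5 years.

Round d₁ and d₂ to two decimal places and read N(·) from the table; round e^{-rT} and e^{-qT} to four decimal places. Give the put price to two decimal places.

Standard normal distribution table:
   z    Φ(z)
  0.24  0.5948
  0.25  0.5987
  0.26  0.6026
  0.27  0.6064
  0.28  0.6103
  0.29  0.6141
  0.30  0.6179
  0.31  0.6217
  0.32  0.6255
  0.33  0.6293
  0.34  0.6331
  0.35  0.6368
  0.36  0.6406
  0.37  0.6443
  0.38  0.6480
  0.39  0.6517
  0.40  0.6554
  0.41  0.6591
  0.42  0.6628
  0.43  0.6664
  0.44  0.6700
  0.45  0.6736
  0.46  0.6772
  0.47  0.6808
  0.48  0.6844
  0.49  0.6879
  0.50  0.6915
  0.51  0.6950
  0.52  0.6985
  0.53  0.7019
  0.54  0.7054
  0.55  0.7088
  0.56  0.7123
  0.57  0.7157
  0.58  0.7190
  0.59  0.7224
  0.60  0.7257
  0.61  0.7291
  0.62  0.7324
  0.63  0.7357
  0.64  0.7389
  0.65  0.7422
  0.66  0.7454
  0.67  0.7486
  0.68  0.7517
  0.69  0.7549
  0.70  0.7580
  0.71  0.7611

4.06

T = 1.5;  σ√T = 0.4164
d₁ = [ln(14/18) + (0.085 − 0.052 + 0.34²/2)·1.5] / 0.4164 = [-0.2513 + 0.1362] / 0.4164 = -0.2764 → -0.28
d₂ = d₁ − σ√T = -0.2764 − 0.4164 = -0.6929 → -0.69
exp(−qT) = exp(−0.052·1.5) = 0.9250;  exp(−rT) = exp(−0.085·1.5) = 0.8803
P = 18·0.8803·N(0.69) − 14·0.9250·N(0.28) = 18·0.8803·0.7549 − 14·0.9250·0.6103 = 11.9617 − 7.9034 = 4.0583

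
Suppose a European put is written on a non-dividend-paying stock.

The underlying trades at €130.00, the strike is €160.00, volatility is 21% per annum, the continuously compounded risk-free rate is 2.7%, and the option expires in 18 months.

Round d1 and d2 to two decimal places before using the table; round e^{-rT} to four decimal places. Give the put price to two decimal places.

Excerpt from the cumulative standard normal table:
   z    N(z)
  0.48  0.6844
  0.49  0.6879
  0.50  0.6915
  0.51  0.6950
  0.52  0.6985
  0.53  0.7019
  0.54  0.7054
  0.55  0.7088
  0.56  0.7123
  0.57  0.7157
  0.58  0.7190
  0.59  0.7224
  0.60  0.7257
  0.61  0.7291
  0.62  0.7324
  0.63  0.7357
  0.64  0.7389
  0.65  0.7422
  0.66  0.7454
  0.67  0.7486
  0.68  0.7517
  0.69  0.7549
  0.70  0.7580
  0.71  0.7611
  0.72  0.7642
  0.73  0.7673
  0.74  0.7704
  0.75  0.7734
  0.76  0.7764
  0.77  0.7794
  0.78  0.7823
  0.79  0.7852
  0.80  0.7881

€29.39

σ√T = 0.21 × 1.2247 = 0.2572
d₁ = [ln(130/160) + (0.027 + ½·0.21²)·1.5] / (σ√T) = (-0.2076 + 0.0736) / 0.2572 = -0.5213 ⇒ -0.52
d₂ = -0.5213 − 0.2572 = -0.7784 ⇒ -0.78
exp(−rT) = exp(−0.027·1.5) = 0.9603
N(−d₂) = N(0.78) = 0.7823;  N(−d₁) = N(0.52) = 0.6985
P = 160·0.9603·0.7823 − 130·0.6985 = 120.1988 − 90.8050 = 29.3938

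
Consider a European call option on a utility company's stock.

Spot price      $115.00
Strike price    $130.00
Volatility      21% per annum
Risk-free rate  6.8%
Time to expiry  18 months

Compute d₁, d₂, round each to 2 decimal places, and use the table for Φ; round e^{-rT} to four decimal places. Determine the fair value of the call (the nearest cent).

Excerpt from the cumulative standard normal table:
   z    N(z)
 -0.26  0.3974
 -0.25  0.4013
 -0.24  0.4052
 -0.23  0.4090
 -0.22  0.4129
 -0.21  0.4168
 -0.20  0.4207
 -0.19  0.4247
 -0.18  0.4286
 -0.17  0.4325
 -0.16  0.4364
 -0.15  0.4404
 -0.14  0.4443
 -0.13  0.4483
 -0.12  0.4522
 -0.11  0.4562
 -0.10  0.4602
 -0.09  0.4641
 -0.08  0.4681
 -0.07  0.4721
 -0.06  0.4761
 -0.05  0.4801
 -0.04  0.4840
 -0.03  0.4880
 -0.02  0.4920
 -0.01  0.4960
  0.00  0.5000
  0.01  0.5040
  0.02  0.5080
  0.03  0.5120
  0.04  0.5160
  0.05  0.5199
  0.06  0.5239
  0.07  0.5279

$10.86

T = 1.5;  σ√T = 0.2572
d₁ = [ln(115/130) + (0.068 + 0.21²/2)·1.5] / 0.2572 = [-0.1226 + 0.1351] / 0.2572 = 0.0485 ⇒ 0.05
d₂ = d₁ − σ√T = 0.0485 − 0.2572 = -0.2087 ⇒ -0.21
e^(−rT) = e^(−0.068·1.5) = 0.9030
C = 115·N(0.05) − 130·0.9030·N(-0.21) = 115·0.5199 − 130·0.9030·0.4168 = 59.7885 − 48.9282 = 10.8603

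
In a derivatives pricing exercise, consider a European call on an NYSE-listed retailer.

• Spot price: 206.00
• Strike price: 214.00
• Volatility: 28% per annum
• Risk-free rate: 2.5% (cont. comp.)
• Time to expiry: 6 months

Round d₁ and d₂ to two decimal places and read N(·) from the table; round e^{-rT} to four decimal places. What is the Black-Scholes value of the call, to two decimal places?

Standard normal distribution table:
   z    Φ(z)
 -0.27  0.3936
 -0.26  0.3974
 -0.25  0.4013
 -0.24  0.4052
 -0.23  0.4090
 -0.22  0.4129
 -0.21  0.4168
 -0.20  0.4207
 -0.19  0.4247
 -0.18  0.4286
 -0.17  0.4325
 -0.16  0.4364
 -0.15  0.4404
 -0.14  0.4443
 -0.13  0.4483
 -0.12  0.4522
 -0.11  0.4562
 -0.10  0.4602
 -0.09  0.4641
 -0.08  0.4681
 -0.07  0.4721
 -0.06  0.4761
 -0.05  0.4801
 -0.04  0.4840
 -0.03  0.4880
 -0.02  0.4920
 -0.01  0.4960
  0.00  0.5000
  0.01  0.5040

T = 0.5;  σ√T = 0.1980
d₁ = [ln(206/214) + (0.025 + 0.28²/2)·0.5] / 0.1980 = [-0.0381 + 0.0321] / 0.1980 = -0.0303 ≈ -0.03
d₂ = d₁ − σ√T = -0.0303 − 0.1980 = -0.2283 ≈ -0.23
exp(−rT) = exp(−0.025·0.5) = 0.9876
N(d₁) = N(-0.03) = 0.4880;  N(d₂) = N(-0.23) = 0.4090
C = 206·0.4880 − 214·0.9876·0.4090 = 100.5280 − 86.4407 = 14.0873

14.09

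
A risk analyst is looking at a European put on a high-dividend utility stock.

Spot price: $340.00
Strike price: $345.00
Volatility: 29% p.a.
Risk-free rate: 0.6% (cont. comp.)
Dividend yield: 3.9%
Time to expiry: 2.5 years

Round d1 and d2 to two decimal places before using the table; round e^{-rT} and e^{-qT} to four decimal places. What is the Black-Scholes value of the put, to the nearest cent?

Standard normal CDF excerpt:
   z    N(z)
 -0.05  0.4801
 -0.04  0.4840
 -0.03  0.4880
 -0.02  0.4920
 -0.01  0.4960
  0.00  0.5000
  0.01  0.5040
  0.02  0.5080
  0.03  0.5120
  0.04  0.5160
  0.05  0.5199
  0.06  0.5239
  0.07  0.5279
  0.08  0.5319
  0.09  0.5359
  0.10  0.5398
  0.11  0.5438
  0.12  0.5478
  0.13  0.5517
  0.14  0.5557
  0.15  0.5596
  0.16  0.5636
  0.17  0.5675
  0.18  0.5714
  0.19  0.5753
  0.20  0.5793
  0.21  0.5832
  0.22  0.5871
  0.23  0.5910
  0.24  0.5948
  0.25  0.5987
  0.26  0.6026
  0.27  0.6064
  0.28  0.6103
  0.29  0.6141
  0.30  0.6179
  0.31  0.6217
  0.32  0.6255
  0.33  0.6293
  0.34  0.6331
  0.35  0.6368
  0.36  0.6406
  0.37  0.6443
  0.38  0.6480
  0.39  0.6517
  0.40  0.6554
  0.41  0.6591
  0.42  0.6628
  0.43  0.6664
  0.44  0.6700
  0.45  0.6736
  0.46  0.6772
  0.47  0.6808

$75.97

σ√T = 0.29·√2.5 = 0.4585
ln(S/K) + (r − q + σ²/2)T = ln(340/345) + (0.006 − 0.039 + 0.29²/2)·2.5 = -0.0146 + 0.0226 = 0.0080
d₁ = 0.0080 / 0.4585 = 0.0175 ⇒ 0.02
d₂ = d₁ − σ√T = 0.0175 − 0.4585 = -0.4410 ⇒ -0.44
exp(−qT) = exp(−0.039·2.5) = 0.9071;  exp(−rT) = exp(−0.006·2.5) = 0.9851
P = 345·0.9851·N(0.44) − 340·0.9071·N(-0.02) = 345·0.9851·0.6700 − 340·0.9071·0.4920 = 227.7059 − 151.7397 = 75.9662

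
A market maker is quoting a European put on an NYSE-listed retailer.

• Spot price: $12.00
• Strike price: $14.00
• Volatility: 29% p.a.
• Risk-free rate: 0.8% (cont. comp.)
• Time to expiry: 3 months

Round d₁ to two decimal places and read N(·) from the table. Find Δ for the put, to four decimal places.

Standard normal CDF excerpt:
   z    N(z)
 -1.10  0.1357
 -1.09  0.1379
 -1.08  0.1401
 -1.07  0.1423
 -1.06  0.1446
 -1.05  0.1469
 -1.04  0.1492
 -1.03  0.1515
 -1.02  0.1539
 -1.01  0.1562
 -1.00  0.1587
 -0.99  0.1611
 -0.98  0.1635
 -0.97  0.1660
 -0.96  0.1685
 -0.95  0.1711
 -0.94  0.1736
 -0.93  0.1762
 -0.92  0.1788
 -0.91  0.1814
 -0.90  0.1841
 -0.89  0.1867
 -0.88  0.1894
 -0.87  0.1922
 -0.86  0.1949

T = 0.25;  σ√T = 0.1450
d₁ = [ln(12/14) + (0.008 + 0.29²/2)·0.25] / 0.1450 = [-0.1542 + 0.0125] / 0.1450 = -0.9768 ≈ -0.98
N(d₁) = N(-0.98) = 0.1635
Δ_put = N(d₁) − 1 = 0.1635 − 1 = -0.8365

-0.8365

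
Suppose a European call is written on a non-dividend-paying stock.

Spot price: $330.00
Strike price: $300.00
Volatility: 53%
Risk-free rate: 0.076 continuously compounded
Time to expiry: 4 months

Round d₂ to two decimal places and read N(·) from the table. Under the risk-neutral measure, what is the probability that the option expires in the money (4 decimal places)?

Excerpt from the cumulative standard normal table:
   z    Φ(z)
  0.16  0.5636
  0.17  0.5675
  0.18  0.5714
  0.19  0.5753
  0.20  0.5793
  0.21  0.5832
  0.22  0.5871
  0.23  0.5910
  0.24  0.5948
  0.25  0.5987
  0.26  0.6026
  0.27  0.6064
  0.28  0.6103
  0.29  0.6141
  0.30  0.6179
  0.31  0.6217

σ√T = 0.53·√0.3333 = 0.3060
d₁ = [ln(330/300) + (0.076 + ½·0.53²)·0.3333] / (σ√T) = (0.0953 + 0.0722) / 0.3060 = 0.5473 → 0.55
d₂ = 0.5473 − 0.3060 = 0.2413 → 0.24
Risk-neutral Pr[S_T > K] = N(d₂) = N(0.24) = 0.5948

0.5948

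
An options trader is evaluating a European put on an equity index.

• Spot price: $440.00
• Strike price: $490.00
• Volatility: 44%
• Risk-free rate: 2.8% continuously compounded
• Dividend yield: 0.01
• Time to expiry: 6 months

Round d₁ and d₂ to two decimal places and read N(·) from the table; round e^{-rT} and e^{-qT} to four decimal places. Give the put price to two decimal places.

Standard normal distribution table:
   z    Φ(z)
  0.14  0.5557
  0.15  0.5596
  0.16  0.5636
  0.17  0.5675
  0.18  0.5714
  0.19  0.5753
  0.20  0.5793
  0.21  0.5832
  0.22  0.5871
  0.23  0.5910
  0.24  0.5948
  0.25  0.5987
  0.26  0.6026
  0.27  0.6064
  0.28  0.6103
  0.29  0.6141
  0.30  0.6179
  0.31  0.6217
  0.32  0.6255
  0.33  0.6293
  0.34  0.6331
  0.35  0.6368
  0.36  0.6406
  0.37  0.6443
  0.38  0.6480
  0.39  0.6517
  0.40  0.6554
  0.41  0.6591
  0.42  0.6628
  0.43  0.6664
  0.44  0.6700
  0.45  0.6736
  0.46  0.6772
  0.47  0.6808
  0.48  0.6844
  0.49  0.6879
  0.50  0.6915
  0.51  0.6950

σ√T = 0.44·√0.5 = 0.3111
d₁ = [ln(440/490) + (0.028 − 0.01 + ½·0.44²)·0.5] / (σ√T) = (-0.1076 + 0.0574) / 0.3111 = -0.1614 ≈ -0.16
d₂ = -0.1614 − 0.3111 = -0.4726 ≈ -0.47
exp(−qT) = exp(−0.01·0.5) = 0.9950;  exp(−rT) = exp(−0.028·0.5) = 0.9861
N(−d₂) = N(0.47) = 0.6808;  N(−d₁) = N(0.16) = 0.5636
P = 490·0.9861·0.6808 − 440·0.9950·0.5636 = 328.9551 − 246.7441 = 82.2110

$82.21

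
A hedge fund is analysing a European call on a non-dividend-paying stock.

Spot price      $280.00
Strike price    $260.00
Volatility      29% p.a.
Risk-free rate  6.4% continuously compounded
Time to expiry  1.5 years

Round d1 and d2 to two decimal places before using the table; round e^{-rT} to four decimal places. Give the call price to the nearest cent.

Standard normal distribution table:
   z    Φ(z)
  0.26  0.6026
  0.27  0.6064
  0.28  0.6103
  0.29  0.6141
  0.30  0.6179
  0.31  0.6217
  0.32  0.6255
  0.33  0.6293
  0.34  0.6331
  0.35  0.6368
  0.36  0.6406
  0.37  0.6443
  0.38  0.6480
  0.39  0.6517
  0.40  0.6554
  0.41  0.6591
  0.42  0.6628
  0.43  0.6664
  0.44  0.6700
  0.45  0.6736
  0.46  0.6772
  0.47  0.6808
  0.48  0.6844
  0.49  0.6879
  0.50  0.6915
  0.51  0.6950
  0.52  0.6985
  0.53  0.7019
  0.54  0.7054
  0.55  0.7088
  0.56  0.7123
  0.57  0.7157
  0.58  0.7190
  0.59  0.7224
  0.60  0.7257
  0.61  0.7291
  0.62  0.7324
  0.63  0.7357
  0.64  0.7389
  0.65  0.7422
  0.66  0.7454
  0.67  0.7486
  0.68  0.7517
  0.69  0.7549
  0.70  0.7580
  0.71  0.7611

σ√T = 0.29·√1.5 = 0.3552
d₁ = [ln(280/260) + (0.064 + 0.29²/2)·1.5] / 0.3552 = [0.0741 + 0.1591] / 0.3552 = 0.6565 ≈ 0.66
d₂ = d₁ − σ√T = 0.6565 − 0.3552 = 0.3014 ≈ 0.30
e^(−rT) = e^(−0.064·1.5) = 0.9085
C = 280·N(0.66) − 260·0.9085·N(0.30) = 280·0.7454 − 260·0.9085·0.6179 = 208.7120 − 145.9542 = 62.7578

$62.76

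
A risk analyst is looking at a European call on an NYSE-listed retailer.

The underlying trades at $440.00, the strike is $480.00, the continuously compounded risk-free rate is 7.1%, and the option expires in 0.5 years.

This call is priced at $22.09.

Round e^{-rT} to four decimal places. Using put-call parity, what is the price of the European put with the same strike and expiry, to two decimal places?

exp(−rT) = exp(−0.071·0.5) = 0.9651
Put-call parity: C − P = S − K·e^(−rT) = 440 − 480·0.9651 = 440 − 463.2480 = -23.2480
P = C − (C − P) = 22.09 − (-23.2480) = 45.3380

$45.34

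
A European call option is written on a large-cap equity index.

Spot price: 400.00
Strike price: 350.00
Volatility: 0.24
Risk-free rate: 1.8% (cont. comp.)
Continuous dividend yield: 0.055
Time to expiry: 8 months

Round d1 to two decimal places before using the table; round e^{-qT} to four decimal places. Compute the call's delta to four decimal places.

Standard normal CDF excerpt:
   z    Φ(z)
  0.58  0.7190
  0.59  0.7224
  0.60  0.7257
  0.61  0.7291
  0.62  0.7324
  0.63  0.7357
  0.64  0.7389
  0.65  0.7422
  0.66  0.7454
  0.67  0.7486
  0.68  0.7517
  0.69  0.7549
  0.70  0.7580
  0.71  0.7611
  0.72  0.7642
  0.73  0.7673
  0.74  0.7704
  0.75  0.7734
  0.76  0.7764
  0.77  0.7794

0.7155

σ√T = 0.24 × 0.8165 = 0.1960
d₁ = [ln(400/350) + (0.018 − 0.055 + ½·0.24²)·0.6667] / (σ√T) = (0.1335 − 0.0055) / 0.1960 = 0.6535 → 0.65
N(d₁) = N(0.65) = 0.7422
Δ_call = e^(−qT)·N(d₁) = 0.9640·0.7422 = 0.7155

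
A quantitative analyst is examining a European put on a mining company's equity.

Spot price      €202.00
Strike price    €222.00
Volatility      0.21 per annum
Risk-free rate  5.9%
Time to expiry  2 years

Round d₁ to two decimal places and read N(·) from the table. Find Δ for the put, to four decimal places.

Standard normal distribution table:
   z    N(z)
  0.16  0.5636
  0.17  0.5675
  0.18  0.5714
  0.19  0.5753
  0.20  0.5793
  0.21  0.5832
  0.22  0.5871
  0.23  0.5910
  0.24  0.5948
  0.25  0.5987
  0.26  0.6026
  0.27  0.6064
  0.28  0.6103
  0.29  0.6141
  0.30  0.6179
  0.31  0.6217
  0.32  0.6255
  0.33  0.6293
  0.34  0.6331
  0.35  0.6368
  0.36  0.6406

σ√T = 0.21·√2 = 0.2970
ln(S/K) + (r + σ²/2)T = ln(202/222) + (0.059 + 0.21²/2)·2 = -0.0944 + 0.1621 = 0.0677
d₁ = 0.0677 / 0.2970 = 0.2279 ⇒ 0.23
N(d₁) = N(0.23) = 0.5910
Δ_put = N(d₁) − 1 = 0.5910 − 1 = -0.4090

-0.4090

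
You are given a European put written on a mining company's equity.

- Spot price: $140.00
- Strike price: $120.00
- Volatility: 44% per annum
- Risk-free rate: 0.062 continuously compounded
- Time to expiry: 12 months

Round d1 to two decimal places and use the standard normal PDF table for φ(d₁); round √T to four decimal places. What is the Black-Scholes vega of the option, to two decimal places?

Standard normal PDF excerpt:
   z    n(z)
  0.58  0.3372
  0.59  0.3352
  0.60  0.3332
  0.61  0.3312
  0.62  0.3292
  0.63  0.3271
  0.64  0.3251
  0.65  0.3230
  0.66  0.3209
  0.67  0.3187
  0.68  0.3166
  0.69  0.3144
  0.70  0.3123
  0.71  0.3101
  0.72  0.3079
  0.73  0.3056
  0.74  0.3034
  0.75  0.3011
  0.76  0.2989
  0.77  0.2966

43.41

T = 1;  σ√T = 0.4400
d₁ = [ln(140/120) + (0.062 + 0.44²/2)·1] / 0.4400 = [0.1542 + 0.1588] / 0.4400 = 0.7113 ⇒ 0.71
√T = √1 = 1.0000
φ(d₁) = φ(0.71) = 0.3101
vega = S·φ(d₁)·√T = 140·0.3101·1.0000 = 43.4140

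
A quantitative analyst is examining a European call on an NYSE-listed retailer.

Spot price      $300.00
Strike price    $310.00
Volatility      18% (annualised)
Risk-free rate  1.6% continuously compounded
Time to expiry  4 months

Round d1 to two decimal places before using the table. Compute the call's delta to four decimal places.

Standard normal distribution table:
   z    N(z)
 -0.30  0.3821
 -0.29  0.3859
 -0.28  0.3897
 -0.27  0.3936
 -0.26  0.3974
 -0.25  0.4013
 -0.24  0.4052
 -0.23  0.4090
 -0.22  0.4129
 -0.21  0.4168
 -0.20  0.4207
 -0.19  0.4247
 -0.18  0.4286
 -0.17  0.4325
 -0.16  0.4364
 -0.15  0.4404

0.4168

T = 0.3333;  σ√T = 0.1039
d₁ = [ln(300/310) + (0.016 + 0.18²/2)·0.3333] / 0.1039 = [-0.0328 + 0.0107] / 0.1039 = -0.2122 which rounds to -0.21
N(d₁) = N(-0.21) = 0.4168
Δ_call = N(d₁) = 0.4168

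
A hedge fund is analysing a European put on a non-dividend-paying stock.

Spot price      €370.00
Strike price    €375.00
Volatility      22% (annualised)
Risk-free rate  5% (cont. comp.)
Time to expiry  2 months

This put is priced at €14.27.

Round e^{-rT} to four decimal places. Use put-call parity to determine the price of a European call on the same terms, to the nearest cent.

€12.38

exp(−rT) = exp(−0.05·0.1667) = 0.9917
Put-call parity: C − P = S − K·e^(−rT) = 370 − 375·0.9917 = 370 − 371.8875 = -1.8875
C = P + (C − P) = 14.27 + (-1.8875) = 12.3825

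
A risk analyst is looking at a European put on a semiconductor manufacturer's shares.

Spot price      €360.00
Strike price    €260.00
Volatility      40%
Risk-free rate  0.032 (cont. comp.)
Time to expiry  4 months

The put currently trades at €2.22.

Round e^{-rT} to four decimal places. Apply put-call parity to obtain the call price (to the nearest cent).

€104.98

exp(−rT) = exp(−0.032·0.3333) = 0.9894
Put-call parity: C − P = S − K·e^(−rT) = 360 − 260·0.9894 = 360 − 257.2440 = 102.7560
C = P + (C − P) = 2.22 + (102.7560) = 104.9760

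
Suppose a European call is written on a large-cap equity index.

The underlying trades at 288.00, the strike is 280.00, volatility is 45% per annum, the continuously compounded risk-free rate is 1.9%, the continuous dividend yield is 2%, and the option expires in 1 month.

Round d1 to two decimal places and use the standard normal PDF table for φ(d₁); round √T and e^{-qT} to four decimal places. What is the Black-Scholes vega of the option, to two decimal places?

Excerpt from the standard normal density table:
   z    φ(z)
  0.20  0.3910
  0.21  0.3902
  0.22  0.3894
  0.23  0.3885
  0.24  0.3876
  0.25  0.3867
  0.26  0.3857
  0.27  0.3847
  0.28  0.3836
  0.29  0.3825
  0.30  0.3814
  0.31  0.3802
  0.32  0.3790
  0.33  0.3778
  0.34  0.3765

σ√T = 0.45·√0.08333 = 0.1299
d₁ = [ln(288/280) + (0.019 − 0.02 + 0.45²/2)·0.08333] / 0.1299 = [0.0282 + 0.0084] / 0.1299 = 0.2812 which rounds to 0.28
√T = √0.08333 = 0.2887
φ(d₁) = φ(0.28) = 0.3836
e^(−qT) = e^(−0.02·0.08333) = 0.9983
vega = S·e^(−qT)·φ(d₁)·√T = 288·0.9983·0.3836·0.2887 = 31.8404
(Vega is the same for a European call and put with the same parameters.)

31.84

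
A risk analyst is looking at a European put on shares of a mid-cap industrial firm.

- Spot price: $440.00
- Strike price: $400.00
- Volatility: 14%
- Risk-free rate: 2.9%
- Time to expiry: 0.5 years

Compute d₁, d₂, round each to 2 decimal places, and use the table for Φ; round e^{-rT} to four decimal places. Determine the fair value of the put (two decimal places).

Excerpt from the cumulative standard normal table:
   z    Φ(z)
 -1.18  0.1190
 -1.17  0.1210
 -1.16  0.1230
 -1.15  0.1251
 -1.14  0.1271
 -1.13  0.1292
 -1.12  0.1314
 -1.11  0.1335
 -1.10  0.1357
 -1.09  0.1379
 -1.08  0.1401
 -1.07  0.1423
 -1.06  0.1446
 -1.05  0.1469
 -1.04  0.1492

$2.89

T = 0.5;  σ√T = 0.0990
d₁ = [ln(440/400) + (0.029 + 0.14²/2)·0.5] / 0.0990 = [0.0953 + 0.0194] / 0.0990 = 1.1587 ≈ 1.16
d₂ = d₁ − σ√T = 1.1587 − 0.0990 = 1.0598 ≈ 1.06
e^(−rT) = e^(−0.029·0.5) = 0.9856
P = 400·0.9856·N(-1.06) − 440·N(-1.16) = 400·0.9856·0.1446 − 440·0.1230 = 57.0071 − 54.1200 = 2.8871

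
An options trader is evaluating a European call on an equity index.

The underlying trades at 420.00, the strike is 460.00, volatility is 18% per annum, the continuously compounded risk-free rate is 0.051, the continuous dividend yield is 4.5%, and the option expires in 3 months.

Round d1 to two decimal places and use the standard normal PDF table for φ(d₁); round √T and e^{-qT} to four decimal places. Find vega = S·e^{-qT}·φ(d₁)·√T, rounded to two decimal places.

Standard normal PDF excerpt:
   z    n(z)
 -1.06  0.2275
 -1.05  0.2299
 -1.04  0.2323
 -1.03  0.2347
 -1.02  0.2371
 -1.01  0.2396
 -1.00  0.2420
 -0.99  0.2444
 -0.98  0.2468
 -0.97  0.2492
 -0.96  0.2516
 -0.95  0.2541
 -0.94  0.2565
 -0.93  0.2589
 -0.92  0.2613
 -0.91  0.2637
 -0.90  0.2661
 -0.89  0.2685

σ√T = 0.18 × 0.5000 = 0.0900
ln(S/K) + (r − q + σ²/2)T = ln(420/460) + (0.051 − 0.045 + 0.18²/2)·0.25 = -0.0910 + 0.0055 = -0.0854
d₁ = -0.0854 / 0.0900 = -0.9491 → -0.95
√T = √0.25 = 0.5000
φ(d₁) = φ(-0.95) = 0.2541
e^(−qT) = e^(−0.045·0.25) = 0.9888
vega = S·e^(−qT)·φ(d₁)·√T = 420·0.9888·0.2541·0.5000 = 52.7634

52.76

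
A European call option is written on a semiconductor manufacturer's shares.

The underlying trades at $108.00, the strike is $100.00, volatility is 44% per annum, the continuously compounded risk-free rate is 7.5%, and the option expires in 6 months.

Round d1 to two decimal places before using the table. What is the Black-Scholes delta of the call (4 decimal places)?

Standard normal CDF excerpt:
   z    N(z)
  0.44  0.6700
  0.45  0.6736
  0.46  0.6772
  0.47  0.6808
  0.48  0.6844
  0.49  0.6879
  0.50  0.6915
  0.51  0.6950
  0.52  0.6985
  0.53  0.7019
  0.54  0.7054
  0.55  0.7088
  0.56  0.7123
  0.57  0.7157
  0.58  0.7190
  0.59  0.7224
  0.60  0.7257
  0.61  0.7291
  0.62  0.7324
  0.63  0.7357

σ√T = 0.44·√0.5 = 0.3111
ln(S/K) + (r + σ²/2)T = ln(108/100) + (0.075 + 0.44²/2)·0.5 = 0.0770 + 0.0859 = 0.1629
d₁ = 0.1629 / 0.3111 = 0.5235 ≈ 0.52
N(d₁) = N(0.52) = 0.6985
Δ_call = N(d₁) = 0.6985

0.6985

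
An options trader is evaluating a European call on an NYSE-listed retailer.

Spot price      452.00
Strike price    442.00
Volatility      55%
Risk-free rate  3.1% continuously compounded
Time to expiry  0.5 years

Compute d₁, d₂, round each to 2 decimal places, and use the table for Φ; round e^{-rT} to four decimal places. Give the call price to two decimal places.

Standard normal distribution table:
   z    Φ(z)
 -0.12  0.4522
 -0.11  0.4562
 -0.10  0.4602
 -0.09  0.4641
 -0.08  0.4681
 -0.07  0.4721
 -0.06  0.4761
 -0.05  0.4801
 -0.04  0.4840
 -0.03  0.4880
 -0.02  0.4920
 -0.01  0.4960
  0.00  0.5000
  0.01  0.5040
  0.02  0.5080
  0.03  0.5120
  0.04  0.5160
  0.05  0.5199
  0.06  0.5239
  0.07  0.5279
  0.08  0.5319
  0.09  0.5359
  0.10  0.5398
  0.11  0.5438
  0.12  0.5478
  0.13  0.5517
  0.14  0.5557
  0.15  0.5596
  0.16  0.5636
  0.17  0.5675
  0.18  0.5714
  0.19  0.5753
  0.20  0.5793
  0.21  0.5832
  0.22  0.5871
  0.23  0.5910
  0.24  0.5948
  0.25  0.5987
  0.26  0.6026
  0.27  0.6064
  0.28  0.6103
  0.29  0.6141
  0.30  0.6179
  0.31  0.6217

77.30

σ√T = 0.55·√0.5 = 0.3889
d₁ = [ln(452/442) + (0.031 + 0.55²/2)·0.5] / 0.3889 = [0.0224 + 0.0911] / 0.3889 = 0.2918 which rounds to 0.29
d₂ = d₁ − σ√T = 0.2918 − 0.3889 = -0.0971 which rounds to -0.10
e^(−rT) = e^(−0.031·0.5) = 0.9846
C = 452·N(0.29) − 442·0.9846·N(-0.10) = 452·0.6141 − 442·0.9846·0.4602 = 277.5732 − 200.2759 = 77.2973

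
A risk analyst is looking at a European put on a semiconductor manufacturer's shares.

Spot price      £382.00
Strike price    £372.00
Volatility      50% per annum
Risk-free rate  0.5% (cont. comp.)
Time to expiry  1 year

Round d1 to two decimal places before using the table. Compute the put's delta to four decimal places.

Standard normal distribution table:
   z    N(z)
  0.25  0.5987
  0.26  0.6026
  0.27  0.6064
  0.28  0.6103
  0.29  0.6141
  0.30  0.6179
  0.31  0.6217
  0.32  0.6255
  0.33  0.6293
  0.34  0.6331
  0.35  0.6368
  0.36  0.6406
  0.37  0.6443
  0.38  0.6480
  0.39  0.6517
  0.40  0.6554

-0.3783

T = 1;  σ√T = 0.5000
d₁ = [ln(382/372) + (0.005 + 0.5²/2)·1] / 0.5000 = [0.0265 + 0.1300] / 0.5000 = 0.3131 ⇒ 0.31
N(d₁) = N(0.31) = 0.6217
Δ_put = N(d₁) − 1 = 0.6217 − 1 = -0.3783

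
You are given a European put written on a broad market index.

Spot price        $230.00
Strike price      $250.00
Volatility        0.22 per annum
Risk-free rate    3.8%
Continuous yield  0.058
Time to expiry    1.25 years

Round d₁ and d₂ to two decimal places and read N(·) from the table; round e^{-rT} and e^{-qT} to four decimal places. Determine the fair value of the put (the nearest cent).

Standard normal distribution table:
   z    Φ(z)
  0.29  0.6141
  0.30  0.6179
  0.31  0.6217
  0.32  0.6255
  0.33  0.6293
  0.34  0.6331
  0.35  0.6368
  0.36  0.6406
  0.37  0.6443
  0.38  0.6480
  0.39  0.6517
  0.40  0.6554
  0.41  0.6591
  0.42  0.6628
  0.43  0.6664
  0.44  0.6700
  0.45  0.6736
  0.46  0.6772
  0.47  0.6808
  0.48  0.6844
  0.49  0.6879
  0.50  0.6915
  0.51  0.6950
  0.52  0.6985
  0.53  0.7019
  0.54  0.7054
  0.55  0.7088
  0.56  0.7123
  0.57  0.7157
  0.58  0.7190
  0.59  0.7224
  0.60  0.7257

$36.00

T = 1.25;  σ√T = 0.2460
d₁ = [ln(230/250) + (0.038 − 0.058 + 0.22²/2)·1.25] / 0.2460 = [-0.0834 + 0.0052] / 0.2460 = -0.3177 which rounds to -0.32
d₂ = d₁ − σ√T = -0.3177 − 0.2460 = -0.5636 which rounds to -0.56
exp(−qT) = exp(−0.058·1.25) = 0.9301;  exp(−rT) = exp(−0.038·1.25) = 0.9536
N(−d₂) = N(0.56) = 0.7123;  N(−d₁) = N(0.32) = 0.6255
P = 250·0.9536·0.7123 − 230·0.9301·0.6255 = 169.8123 − 133.8088 = 36.0035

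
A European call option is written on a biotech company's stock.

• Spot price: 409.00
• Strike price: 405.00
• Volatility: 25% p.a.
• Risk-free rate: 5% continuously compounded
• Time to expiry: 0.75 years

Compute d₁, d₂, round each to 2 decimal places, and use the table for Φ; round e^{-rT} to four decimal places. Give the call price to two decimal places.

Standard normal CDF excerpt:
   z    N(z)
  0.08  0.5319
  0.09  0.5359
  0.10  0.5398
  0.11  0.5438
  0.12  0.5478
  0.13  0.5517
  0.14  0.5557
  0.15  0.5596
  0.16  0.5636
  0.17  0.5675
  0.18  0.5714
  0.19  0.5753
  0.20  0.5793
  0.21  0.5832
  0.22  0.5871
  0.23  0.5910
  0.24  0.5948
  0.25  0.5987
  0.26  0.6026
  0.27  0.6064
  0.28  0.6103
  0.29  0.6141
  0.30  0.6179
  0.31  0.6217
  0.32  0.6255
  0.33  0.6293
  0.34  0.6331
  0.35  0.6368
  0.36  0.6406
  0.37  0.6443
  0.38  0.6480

T = 0.75;  σ√T = 0.2165
d₁ = [ln(409/405) + (0.05 + 0.25²/2)·0.75] / 0.2165 = [0.0098 + 0.0609] / 0.2165 = 0.3269 ⇒ 0.33
d₂ = d₁ − σ√T = 0.3269 − 0.2165 = 0.1103 ⇒ 0.11
e^(−rT) = e^(−0.05·0.75) = 0.9632
N(d₁) = N(0.33) = 0.6293;  N(d₂) = N(0.11) = 0.5438
C = 409·0.6293 − 405·0.9632·0.5438 = 257.3837 − 212.1342 = 45.2495

45.25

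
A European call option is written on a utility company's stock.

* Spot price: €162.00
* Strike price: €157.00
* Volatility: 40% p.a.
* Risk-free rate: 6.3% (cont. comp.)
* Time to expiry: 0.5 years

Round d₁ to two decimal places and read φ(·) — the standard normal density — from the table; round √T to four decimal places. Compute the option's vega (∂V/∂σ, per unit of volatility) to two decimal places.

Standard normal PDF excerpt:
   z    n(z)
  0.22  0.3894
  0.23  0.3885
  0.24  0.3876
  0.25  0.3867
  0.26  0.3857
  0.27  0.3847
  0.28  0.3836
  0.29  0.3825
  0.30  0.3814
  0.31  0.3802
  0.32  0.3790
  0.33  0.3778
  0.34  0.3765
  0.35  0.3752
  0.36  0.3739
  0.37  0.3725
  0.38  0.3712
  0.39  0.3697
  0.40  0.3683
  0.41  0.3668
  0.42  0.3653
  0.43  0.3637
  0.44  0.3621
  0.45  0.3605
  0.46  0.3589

42.83

σ√T = 0.4 × 0.7071 = 0.2828
d₁ = [ln(162/157) + (0.063 + 0.4²/2)·0.5] / 0.2828 = [0.0314 + 0.0715] / 0.2828 = 0.3636 → 0.36
√T = √0.5 = 0.7071
φ(d₁) = φ(0.36) = 0.3739
vega = S·φ(d₁)·√T = 162·0.3739·0.7071 = 42.8303
(Call and put vega coincide under Black-Scholes.)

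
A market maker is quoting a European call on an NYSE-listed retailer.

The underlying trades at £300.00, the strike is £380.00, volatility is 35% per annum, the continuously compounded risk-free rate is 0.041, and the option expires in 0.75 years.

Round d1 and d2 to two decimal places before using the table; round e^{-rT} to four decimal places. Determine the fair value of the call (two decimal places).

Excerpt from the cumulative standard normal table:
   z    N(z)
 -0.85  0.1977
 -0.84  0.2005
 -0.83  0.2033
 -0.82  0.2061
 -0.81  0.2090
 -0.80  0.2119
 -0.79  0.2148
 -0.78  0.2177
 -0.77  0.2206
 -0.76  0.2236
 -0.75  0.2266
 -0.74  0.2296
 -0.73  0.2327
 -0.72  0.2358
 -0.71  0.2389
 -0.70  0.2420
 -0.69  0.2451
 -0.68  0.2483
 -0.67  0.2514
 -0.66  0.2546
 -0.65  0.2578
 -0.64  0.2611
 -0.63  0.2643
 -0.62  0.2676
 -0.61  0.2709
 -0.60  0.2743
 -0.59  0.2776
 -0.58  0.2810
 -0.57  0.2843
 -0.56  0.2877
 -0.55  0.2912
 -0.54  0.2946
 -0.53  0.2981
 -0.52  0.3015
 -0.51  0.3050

σ√T = 0.35·√0.75 = 0.3031
d₁ = [ln(300/380) + (0.041 + 0.35²/2)·0.75] / 0.3031 = [-0.2364 + 0.0767] / 0.3031 = -0.5269 → -0.53
d₂ = d₁ − σ√T = -0.5269 − 0.3031 = -0.8300 → -0.83
e^(−rT) = e^(−0.041·0.75) = 0.9697
N(d₁) = N(-0.53) = 0.2981;  N(d₂) = N(-0.83) = 0.2033
C = 300·0.2981 − 380·0.9697·0.2033 = 89.4300 − 74.9132 = 14.5168

£14.52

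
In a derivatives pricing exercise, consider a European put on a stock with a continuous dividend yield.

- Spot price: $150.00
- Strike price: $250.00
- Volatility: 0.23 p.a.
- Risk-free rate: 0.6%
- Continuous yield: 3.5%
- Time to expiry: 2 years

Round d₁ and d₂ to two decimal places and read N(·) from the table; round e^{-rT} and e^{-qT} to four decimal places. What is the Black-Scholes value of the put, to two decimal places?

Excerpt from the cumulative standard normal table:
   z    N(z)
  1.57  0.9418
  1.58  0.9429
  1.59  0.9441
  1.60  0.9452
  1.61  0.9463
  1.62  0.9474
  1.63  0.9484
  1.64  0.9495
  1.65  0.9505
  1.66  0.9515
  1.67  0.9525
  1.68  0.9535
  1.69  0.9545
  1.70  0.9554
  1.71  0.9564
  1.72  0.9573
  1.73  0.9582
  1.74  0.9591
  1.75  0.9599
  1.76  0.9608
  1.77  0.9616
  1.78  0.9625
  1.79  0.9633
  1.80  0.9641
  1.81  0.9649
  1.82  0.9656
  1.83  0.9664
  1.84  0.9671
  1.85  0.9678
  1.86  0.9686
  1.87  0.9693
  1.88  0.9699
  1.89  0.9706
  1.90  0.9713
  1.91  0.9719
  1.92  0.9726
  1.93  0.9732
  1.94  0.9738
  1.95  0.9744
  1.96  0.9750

$108.04

σ√T = 0.23 × 1.4142 = 0.3253
ln(S/K) + (r − q + σ²/2)T = ln(150/250) + (0.006 − 0.035 + 0.23²/2)·2 = -0.5108 − 0.0051 = -0.5159
d₁ = -0.5159 / 0.3253 = -1.5862 ≈ -1.59
d₂ = d₁ − σ√T = -1.5862 − 0.3253 = -1.9114 ≈ -1.91
exp(−qT) = exp(−0.035·2) = 0.9324;  exp(−rT) = exp(−0.006·2) = 0.9881
P = 250·0.9881·N(1.91) − 150·0.9324·N(1.59) = 250·0.9881·0.9719 − 150·0.9324·0.9441 = 240.0836 − 132.0418 = 108.0418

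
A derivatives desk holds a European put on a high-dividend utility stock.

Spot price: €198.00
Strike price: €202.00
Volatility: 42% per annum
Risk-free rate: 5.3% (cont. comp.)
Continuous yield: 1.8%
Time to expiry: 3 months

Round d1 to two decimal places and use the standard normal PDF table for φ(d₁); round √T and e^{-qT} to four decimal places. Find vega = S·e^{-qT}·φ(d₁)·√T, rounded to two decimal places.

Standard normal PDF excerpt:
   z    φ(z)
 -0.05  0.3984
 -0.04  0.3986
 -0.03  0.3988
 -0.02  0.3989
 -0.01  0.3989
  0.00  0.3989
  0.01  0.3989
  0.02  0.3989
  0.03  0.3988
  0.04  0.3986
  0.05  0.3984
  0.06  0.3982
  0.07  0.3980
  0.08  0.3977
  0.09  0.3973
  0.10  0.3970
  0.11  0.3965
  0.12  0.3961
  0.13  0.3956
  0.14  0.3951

39.26

T = 0.25;  σ√T = 0.2100
d₁ = [ln(198/202) + (0.053 − 0.018 + 0.42²/2)·0.25] / 0.2100 = [-0.0200 + 0.0308] / 0.2100 = 0.0514 which rounds to 0.05
√T = √0.25 = 0.5000
φ(d₁) = φ(0.05) = 0.3984
exp(−qT) = exp(−0.018·0.25) = 0.9955
vega = S·exp(−qT)·φ(d₁)·√T = 198·0.9955·0.3984·0.5000 = 39.2641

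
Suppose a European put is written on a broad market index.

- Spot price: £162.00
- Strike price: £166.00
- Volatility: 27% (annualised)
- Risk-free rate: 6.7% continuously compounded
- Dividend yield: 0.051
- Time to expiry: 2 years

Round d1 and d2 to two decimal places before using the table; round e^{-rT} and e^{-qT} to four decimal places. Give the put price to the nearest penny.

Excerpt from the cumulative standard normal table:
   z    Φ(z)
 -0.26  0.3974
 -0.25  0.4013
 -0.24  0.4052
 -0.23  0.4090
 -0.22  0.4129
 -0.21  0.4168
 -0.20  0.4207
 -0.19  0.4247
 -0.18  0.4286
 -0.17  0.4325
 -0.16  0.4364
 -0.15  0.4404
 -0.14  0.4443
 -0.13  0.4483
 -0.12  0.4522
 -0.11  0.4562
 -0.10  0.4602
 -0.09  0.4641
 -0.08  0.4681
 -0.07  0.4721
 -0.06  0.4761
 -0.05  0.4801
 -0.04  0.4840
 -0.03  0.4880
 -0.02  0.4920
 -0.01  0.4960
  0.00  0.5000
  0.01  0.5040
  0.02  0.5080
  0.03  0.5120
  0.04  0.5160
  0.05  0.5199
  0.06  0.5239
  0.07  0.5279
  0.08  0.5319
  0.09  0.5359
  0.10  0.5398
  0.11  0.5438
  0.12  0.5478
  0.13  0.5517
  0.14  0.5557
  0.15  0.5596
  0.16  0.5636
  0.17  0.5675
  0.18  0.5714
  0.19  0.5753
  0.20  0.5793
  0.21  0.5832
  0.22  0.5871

£21.42

T = 2;  σ√T = 0.3818
d₁ = [ln(162/166) + (0.067 − 0.051 + 0.27²/2)·2] / 0.3818 = [-0.0244 + 0.1049] / 0.3818 = 0.2108 ⇒ 0.21
d₂ = d₁ − σ√T = 0.2108 − 0.3818 = -0.1710 ⇒ -0.17
exp(−qT) = exp(−0.051·2) = 0.9030;  exp(−rT) = exp(−0.067·2) = 0.8746
N(−d₂) = N(0.17) = 0.5675;  N(−d₁) = N(-0.21) = 0.4168
P = 166·0.8746·0.5675 − 162·0.9030·0.4168 = 82.3917 − 60.9720 = 21.4197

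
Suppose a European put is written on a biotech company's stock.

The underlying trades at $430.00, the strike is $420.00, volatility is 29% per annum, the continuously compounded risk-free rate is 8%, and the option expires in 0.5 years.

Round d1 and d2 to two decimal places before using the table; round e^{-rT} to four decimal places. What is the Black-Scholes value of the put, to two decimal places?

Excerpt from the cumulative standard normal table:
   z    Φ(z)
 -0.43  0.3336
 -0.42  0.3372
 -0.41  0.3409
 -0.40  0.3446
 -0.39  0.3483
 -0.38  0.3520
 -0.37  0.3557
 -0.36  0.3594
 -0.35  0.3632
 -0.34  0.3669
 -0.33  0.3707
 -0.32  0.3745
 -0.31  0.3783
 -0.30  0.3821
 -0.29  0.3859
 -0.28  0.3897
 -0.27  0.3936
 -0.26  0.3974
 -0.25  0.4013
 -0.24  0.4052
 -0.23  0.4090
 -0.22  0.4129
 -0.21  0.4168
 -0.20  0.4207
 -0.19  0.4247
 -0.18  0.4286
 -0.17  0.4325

σ√T = 0.29·√0.5 = 0.2051
d₁ = [ln(430/420) + (0.08 + 0.29²/2)·0.5] / 0.2051 = [0.0235 + 0.0610] / 0.2051 = 0.4123 ⇒ 0.41
d₂ = d₁ − σ√T = 0.4123 − 0.2051 = 0.2073 ⇒ 0.21
e^(−rT) = e^(−0.08·0.5) = 0.9608
P = 420·0.9608·N(-0.21) − 430·N(-0.41) = 420·0.9608·0.4168 − 430·0.3409 = 168.1938 − 146.5870 = 21.6068

$21.61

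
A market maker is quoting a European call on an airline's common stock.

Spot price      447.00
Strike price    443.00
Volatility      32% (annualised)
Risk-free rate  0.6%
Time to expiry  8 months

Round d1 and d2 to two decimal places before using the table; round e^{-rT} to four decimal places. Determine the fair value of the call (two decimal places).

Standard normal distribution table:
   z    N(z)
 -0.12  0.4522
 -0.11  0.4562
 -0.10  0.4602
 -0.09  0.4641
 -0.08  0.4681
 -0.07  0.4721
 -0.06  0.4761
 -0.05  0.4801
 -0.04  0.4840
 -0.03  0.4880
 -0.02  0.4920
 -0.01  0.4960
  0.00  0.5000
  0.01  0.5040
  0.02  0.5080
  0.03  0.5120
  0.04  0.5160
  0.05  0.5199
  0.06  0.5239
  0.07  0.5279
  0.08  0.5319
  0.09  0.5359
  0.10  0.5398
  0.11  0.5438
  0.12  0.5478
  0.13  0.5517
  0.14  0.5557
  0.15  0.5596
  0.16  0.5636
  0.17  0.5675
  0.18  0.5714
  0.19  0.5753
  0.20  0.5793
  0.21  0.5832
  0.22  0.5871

48.88

T = 0.6667;  σ√T = 0.2613
ln(S/K) + (r + σ²/2)T = ln(447/443) + (0.006 + 0.32²/2)·0.6667 = 0.0090 + 0.0381 = 0.0471
d₁ = 0.0471 / 0.2613 = 0.1804 ⇒ 0.18
d₂ = d₁ − σ√T = 0.1804 − 0.2613 = -0.0809 ⇒ -0.08
e^(−rT) = e^(−0.006·0.6667) = 0.9960
N(d₁) = N(0.18) = 0.5714;  N(d₂) = N(-0.08) = 0.4681
C = 447·0.5714 − 443·0.9960·0.4681 = 255.4158 − 206.5388 = 48.8770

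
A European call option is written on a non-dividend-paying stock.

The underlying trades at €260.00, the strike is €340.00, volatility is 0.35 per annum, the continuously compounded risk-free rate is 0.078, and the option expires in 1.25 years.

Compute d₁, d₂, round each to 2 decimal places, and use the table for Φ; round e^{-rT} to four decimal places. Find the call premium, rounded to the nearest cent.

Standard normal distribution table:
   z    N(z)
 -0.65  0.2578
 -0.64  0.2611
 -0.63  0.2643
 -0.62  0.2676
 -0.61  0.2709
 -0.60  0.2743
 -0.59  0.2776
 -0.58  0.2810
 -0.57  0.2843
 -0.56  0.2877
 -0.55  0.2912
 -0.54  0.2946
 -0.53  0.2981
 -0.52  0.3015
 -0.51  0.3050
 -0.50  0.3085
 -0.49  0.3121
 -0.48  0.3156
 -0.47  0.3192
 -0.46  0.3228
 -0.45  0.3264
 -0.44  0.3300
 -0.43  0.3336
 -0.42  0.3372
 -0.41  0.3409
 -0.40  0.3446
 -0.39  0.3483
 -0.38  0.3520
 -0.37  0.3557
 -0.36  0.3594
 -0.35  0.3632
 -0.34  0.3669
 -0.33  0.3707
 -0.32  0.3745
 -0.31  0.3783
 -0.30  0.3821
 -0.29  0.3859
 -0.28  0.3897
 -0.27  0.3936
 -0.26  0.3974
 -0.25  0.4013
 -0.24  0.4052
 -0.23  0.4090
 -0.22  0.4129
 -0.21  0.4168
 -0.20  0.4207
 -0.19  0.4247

€23.84

σ√T = 0.35 × 1.1180 = 0.3913
d₁ = [ln(260/340) + (0.078 + ½·0.35²)·1.25] / (σ√T) = (-0.2683 + 0.1741) / 0.3913 = -0.2407 → -0.24
d₂ = -0.2407 − 0.3913 = -0.6320 → -0.63
e^(−rT) = e^(−0.078·1.25) = 0.9071
N(d₁) = N(-0.24) = 0.4052;  N(d₂) = N(-0.63) = 0.2643
C = 260·0.4052 − 340·0.9071·0.2643 = 105.3520 − 81.5138 = 23.8382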